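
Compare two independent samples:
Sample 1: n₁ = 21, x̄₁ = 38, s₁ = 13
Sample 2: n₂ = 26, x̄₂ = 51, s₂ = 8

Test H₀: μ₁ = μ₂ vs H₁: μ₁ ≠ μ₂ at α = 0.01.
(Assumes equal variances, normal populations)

Pooled variance: s²_p = [20×13² + 25×8²]/(45) = 110.6667
s_p = 10.5198
SE = s_p×√(1/n₁ + 1/n₂) = 10.5198×√(1/21 + 1/26) = 3.0865
t = (x̄₁ - x̄₂)/SE = (38 - 51)/3.0865 = -4.2119
df = 45, t-critical = ±2.690
Decision: reject H₀

Answer: t = -4.2119, reject H₀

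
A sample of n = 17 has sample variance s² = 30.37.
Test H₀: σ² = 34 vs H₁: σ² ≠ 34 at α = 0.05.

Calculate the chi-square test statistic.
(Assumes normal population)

Answer: χ² = 14.2918, fail to reject H₀

Derivation:
df = n - 1 = 16
χ² = (n-1)s²/σ₀² = 16×30.37/34 = 14.2918
Critical values: χ²_{0.975,16} = 6.908, χ²_{0.025,16} = 28.845
Rejection region: χ² < 6.908 or χ² > 28.845
Decision: fail to reject H₀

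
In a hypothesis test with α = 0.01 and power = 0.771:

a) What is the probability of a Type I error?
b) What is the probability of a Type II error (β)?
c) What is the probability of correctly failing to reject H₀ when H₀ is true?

a) Type I error probability = α = 0.01
b) Power = P(reject H₀ | H₁ true) = 1 - β = 0.771, so Type II error probability = β = 1 - Power = 0.229
c) P(fail to reject H₀ | H₀ true) = 1 - α = 0.99

Answer: a) 0.01, b) 0.229, c) 0.99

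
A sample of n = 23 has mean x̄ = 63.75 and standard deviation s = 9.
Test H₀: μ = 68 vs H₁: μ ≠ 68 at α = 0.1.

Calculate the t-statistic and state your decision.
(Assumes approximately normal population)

Answer: t = -2.2647, reject H₀

Derivation:
df = n - 1 = 22
SE = s/√n = 9/√23 = 1.8766
t = (x̄ - μ₀)/SE = (63.75 - 68)/1.8766 = -2.2647
Critical value: t_{0.05,22} = ±1.717
p-value ≈ 0.0337
Decision: reject H₀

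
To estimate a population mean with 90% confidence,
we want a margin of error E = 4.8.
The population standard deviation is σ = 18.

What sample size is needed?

Answer: n = 39

Derivation:
z_0.05 = 1.645
n = (z×σ/E)² = (1.645×18/4.8)²
n = 38.0535
Round up: n = 39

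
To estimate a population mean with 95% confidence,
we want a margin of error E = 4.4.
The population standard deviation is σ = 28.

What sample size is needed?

Answer: n = 156

Derivation:
z_0.025 = 1.960
n = (z×σ/E)² = (1.960×28/4.4)²
n = 155.5689
Round up: n = 156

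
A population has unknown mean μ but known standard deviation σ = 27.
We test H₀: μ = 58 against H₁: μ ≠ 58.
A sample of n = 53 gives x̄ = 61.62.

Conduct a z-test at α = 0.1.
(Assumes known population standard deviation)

Standard error: SE = σ/√n = 27/√53 = 3.7087
z-statistic: z = (x̄ - μ₀)/SE = (61.62 - 58)/3.7087 = 0.9761
Critical value: ±1.645
p-value = 0.3290
Decision: fail to reject H₀

Answer: z = 0.9761, fail to reject H₀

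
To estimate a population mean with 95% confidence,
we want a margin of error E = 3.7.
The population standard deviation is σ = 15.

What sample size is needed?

z_0.025 = 1.960
n = (z×σ/E)² = (1.960×15/3.7)²
n = 63.1381
Round up: n = 64

Answer: n = 64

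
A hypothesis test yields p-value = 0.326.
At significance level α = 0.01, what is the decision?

Answer: fail to reject H₀

Derivation:
Compare p-value to α:
0.326 ≥ 0.01
Decision: fail to reject H₀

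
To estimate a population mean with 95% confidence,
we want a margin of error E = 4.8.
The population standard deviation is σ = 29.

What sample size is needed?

z_0.025 = 1.960
n = (z×σ/E)² = (1.960×29/4.8)²
n = 140.2251
Round up: n = 141

Answer: n = 141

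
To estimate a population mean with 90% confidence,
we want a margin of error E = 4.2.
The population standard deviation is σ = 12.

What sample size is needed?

Answer: n = 23

Derivation:
z_0.05 = 1.645
n = (z×σ/E)² = (1.645×12/4.2)²
n = 22.0900
Round up: n = 23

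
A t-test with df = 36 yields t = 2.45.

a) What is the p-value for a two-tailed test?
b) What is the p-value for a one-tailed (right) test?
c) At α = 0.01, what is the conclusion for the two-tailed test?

Using t-distribution with df = 36:
a) Two-tailed: p = 2×P(T > 2.45) = 0.0193
b) One-tailed: p = P(T > 2.45) = 0.0096
c) 0.0193 ≥ 0.01, fail to reject H₀

Answer: a) 0.0193, b) 0.0096, c) fail to reject H₀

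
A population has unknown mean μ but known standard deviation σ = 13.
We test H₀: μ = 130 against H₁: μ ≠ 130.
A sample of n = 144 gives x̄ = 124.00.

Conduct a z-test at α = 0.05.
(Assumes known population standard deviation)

Answer: z = -5.5386, reject H₀

Derivation:
Standard error: SE = σ/√n = 13/√144 = 1.0833
z-statistic: z = (x̄ - μ₀)/SE = (124.00 - 130)/1.0833 = -5.5386
Critical value: ±1.960
p-value < 0.0001
Decision: reject H₀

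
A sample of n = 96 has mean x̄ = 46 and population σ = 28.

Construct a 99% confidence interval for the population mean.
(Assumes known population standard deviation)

Confidence level: 99%, α = 0.01
z_0.005 = 2.576
SE = σ/√n = 28/√96 = 2.8577
Margin of error = 2.576 × 2.8577 = 7.3614
CI: x̄ ± margin = 46 ± 7.3614
CI: (38.6386, 53.3614)

Answer: (38.6386, 53.3614)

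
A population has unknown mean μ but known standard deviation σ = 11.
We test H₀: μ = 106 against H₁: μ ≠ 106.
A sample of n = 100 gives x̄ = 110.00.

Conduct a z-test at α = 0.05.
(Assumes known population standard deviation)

Standard error: SE = σ/√n = 11/√100 = 1.1000
z-statistic: z = (x̄ - μ₀)/SE = (110.00 - 106)/1.1000 = 3.6364
Critical value: ±1.960
p-value = 0.0003
Decision: reject H₀

Answer: z = 3.6364, reject H₀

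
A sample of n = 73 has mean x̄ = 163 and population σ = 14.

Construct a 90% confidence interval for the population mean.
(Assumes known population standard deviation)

Confidence level: 90%, α = 0.1
z_0.05 = 1.645
SE = σ/√n = 14/√73 = 1.6386
Margin of error = 1.645 × 1.6386 = 2.6955
CI: x̄ ± margin = 163 ± 2.6955
CI: (160.3045, 165.6955)

Answer: (160.3045, 165.6955)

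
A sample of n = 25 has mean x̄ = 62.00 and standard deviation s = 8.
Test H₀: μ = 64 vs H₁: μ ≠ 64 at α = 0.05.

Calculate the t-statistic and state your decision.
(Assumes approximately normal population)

df = n - 1 = 24
SE = s/√n = 8/√25 = 1.6000
t = (x̄ - μ₀)/SE = (62.00 - 64)/1.6000 = -1.2500
Critical value: t_{0.025,24} = ±2.064
p-value ≈ 0.2234
Decision: fail to reject H₀

Answer: t = -1.2500, fail to reject H₀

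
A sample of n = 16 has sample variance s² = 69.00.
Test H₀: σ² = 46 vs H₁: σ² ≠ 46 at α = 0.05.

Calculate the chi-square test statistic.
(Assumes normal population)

Answer: χ² = 22.5000, fail to reject H₀

Derivation:
df = n - 1 = 15
χ² = (n-1)s²/σ₀² = 15×69.00/46 = 22.5000
Critical values: χ²_{0.975,15} = 6.262, χ²_{0.025,15} = 27.488
Rejection region: χ² < 6.262 or χ² > 27.488
Decision: fail to reject H₀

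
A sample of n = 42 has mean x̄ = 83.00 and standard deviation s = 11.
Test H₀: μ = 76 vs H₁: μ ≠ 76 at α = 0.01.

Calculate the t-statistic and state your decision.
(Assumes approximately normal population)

Answer: t = 4.1242, reject H₀

Derivation:
df = n - 1 = 41
SE = s/√n = 11/√42 = 1.6973
t = (x̄ - μ₀)/SE = (83.00 - 76)/1.6973 = 4.1242
Critical value: t_{0.005,41} = ±2.701
p-value ≈ 0.0002
Decision: reject H₀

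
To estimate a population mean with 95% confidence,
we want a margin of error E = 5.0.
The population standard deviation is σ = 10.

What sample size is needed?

Answer: n = 16

Derivation:
z_0.025 = 1.960
n = (z×σ/E)² = (1.960×10/5.0)²
n = 15.3664
Round up: n = 16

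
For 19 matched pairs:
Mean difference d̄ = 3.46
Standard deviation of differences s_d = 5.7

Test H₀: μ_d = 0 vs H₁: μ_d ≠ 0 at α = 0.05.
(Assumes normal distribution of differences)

df = n - 1 = 18
SE = s_d/√n = 5.7/√19 = 1.3077
t = d̄/SE = 3.46/1.3077 = 2.6459
Critical value: t_{0.025,18} = ±2.101
p-value ≈ 0.0164
Decision: reject H₀

Answer: t = 2.6459, reject H₀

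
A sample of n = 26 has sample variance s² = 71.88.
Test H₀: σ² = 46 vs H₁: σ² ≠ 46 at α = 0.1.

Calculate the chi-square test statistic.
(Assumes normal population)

df = n - 1 = 25
χ² = (n-1)s²/σ₀² = 25×71.88/46 = 39.0652
Critical values: χ²_{0.95,25} = 14.611, χ²_{0.05,25} = 37.652
Rejection region: χ² < 14.611 or χ² > 37.652
Decision: reject H₀

Answer: χ² = 39.0652, reject H₀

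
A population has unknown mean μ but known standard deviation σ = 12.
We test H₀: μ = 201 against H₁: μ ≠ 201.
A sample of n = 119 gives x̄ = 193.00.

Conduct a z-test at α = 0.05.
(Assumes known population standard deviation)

Answer: z = -7.2727, reject H₀

Derivation:
Standard error: SE = σ/√n = 12/√119 = 1.1000
z-statistic: z = (x̄ - μ₀)/SE = (193.00 - 201)/1.1000 = -7.2727
Critical value: ±1.960
p-value < 0.0001
Decision: reject H₀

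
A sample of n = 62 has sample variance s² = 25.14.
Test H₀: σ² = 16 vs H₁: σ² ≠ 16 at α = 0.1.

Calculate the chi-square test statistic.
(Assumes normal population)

df = n - 1 = 61
χ² = (n-1)s²/σ₀² = 61×25.14/16 = 95.8462
Critical values: χ²_{0.95,61} = 44.038, χ²_{0.05,61} = 80.232
Rejection region: χ² < 44.038 or χ² > 80.232
Decision: reject H₀

Answer: χ² = 95.8462, reject H₀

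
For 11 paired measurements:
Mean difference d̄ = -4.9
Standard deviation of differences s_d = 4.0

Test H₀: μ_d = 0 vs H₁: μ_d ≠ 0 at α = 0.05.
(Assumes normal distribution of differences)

Answer: t = -4.0630, reject H₀

Derivation:
df = n - 1 = 10
SE = s_d/√n = 4.0/√11 = 1.2060
t = d̄/SE = -4.9/1.2060 = -4.0630
Critical value: t_{0.025,10} = ±2.228
p-value ≈ 0.0023
Decision: reject H₀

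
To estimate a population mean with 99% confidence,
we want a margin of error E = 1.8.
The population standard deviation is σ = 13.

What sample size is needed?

z_0.005 = 2.576
n = (z×σ/E)² = (2.576×13/1.8)²
n = 346.1254
Round up: n = 347

Answer: n = 347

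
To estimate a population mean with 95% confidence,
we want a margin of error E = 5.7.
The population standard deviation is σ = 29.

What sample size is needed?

Answer: n = 100

Derivation:
z_0.025 = 1.960
n = (z×σ/E)² = (1.960×29/5.7)²
n = 99.4394
Round up: n = 100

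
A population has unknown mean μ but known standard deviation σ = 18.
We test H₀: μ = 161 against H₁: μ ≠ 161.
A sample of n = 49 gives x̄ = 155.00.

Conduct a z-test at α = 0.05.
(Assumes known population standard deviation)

Answer: z = -2.3334, reject H₀

Derivation:
Standard error: SE = σ/√n = 18/√49 = 2.5714
z-statistic: z = (x̄ - μ₀)/SE = (155.00 - 161)/2.5714 = -2.3334
Critical value: ±1.960
p-value = 0.0196
Decision: reject H₀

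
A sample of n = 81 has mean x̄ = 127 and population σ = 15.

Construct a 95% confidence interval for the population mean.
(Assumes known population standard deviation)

Confidence level: 95%, α = 0.05
z_0.025 = 1.960
SE = σ/√n = 15/√81 = 1.6667
Margin of error = 1.960 × 1.6667 = 3.2667
CI: x̄ ± margin = 127 ± 3.2667
CI: (123.7333, 130.2667)

Answer: (123.7333, 130.2667)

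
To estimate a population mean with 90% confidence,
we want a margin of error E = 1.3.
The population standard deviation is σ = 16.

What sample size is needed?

Answer: n = 410

Derivation:
z_0.05 = 1.645
n = (z×σ/E)² = (1.645×16/1.3)²
n = 409.9067
Round up: n = 410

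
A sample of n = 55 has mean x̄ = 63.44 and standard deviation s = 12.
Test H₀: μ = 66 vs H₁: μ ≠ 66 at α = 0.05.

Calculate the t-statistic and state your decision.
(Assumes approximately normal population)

Answer: t = -1.5821, fail to reject H₀

Derivation:
df = n - 1 = 54
SE = s/√n = 12/√55 = 1.6181
t = (x̄ - μ₀)/SE = (63.44 - 66)/1.6181 = -1.5821
Critical value: t_{0.025,54} = ±2.005
p-value ≈ 0.1195
Decision: fail to reject H₀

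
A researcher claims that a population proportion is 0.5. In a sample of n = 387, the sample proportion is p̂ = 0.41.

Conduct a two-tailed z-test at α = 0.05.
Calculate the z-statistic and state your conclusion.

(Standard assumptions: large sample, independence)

H₀: p = 0.5, H₁: p ≠ 0.5
Standard error: SE = √(p₀(1-p₀)/n) = √(0.5×0.5/387) = 0.025416
z-statistic: z = (p̂ - p₀)/SE = (0.41 - 0.5)/0.025416 = -3.5411
Critical value: z_0.025 = ±1.960
p-value = 0.0004
Decision: reject H₀ at α = 0.05

Answer: z = -3.5411, reject H₀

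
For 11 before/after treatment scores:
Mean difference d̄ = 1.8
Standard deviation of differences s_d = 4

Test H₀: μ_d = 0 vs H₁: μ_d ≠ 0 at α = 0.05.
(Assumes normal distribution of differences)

df = n - 1 = 10
SE = s_d/√n = 4/√11 = 1.2060
t = d̄/SE = 1.8/1.2060 = 1.4925
Critical value: t_{0.025,10} = ±2.228
p-value ≈ 0.1664
Decision: fail to reject H₀

Answer: t = 1.4925, fail to reject H₀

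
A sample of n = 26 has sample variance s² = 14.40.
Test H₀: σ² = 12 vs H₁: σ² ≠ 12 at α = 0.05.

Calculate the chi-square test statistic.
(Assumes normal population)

Answer: χ² = 30.0000, fail to reject H₀

Derivation:
df = n - 1 = 25
χ² = (n-1)s²/σ₀² = 25×14.40/12 = 30.0000
Critical values: χ²_{0.975,25} = 13.120, χ²_{0.025,25} = 40.646
Rejection region: χ² < 13.120 or χ² > 40.646
Decision: fail to reject H₀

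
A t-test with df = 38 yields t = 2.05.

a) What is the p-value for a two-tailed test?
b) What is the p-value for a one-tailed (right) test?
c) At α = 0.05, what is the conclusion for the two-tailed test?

Answer: a) 0.0473, b) 0.0237, c) reject H₀

Derivation:
Using t-distribution with df = 38:
a) Two-tailed: p = 2×P(T > 2.05) = 0.0473
b) One-tailed: p = P(T > 2.05) = 0.0237
c) 0.0473 < 0.05, reject H₀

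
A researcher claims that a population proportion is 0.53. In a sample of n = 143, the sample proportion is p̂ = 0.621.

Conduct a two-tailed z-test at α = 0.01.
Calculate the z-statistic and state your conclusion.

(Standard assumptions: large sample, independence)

H₀: p = 0.53, H₁: p ≠ 0.53
Standard error: SE = √(p₀(1-p₀)/n) = √(0.53×0.47/143) = 0.041737
z-statistic: z = (p̂ - p₀)/SE = (0.621 - 0.53)/0.041737 = 2.1803
Critical value: z_0.005 = ±2.576
p-value = 0.0292
Decision: fail to reject H₀ at α = 0.01

Answer: z = 2.1803, fail to reject H₀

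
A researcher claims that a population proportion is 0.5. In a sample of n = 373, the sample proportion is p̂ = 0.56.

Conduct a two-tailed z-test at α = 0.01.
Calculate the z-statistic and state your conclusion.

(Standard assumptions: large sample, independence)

Answer: z = 2.3176, fail to reject H₀

Derivation:
H₀: p = 0.5, H₁: p ≠ 0.5
Standard error: SE = √(p₀(1-p₀)/n) = √(0.5×0.5/373) = 0.025889
z-statistic: z = (p̂ - p₀)/SE = (0.56 - 0.5)/0.025889 = 2.3176
Critical value: z_0.005 = ±2.576
p-value = 0.0205
Decision: fail to reject H₀ at α = 0.01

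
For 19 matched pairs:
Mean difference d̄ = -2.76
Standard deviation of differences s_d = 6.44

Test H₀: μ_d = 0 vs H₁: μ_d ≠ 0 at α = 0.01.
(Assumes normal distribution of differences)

df = n - 1 = 18
SE = s_d/√n = 6.44/√19 = 1.4774
t = d̄/SE = -2.76/1.4774 = -1.8681
Critical value: t_{0.005,18} = ±2.878
p-value ≈ 0.0781
Decision: fail to reject H₀

Answer: t = -1.8681, fail to reject H₀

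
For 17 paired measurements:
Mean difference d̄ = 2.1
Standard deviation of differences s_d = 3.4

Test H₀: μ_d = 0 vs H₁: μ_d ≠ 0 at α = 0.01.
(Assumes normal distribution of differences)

Answer: t = 2.5467, fail to reject H₀

Derivation:
df = n - 1 = 16
SE = s_d/√n = 3.4/√17 = 0.8246
t = d̄/SE = 2.1/0.8246 = 2.5467
Critical value: t_{0.005,16} = ±2.921
p-value ≈ 0.0215
Decision: fail to reject H₀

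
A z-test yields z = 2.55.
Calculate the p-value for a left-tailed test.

For z = 2.55:
p = P(Z < 2.55) = Φ(2.55) = 0.9946

Answer: p-value ≈ 0.9946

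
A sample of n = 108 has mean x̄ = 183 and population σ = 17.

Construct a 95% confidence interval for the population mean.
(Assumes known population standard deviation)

Answer: (179.7938, 186.2062)

Derivation:
Confidence level: 95%, α = 0.05
z_0.025 = 1.960
SE = σ/√n = 17/√108 = 1.6358
Margin of error = 1.960 × 1.6358 = 3.2062
CI: x̄ ± margin = 183 ± 3.2062
CI: (179.7938, 186.2062)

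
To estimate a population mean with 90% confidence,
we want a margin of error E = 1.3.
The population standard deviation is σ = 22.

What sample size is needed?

Answer: n = 775

Derivation:
z_0.05 = 1.645
n = (z×σ/E)² = (1.645×22/1.3)²
n = 774.9799
Round up: n = 775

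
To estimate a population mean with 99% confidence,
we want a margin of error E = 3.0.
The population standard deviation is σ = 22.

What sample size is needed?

z_0.005 = 2.576
n = (z×σ/E)² = (2.576×22/3.0)²
n = 356.8573
Round up: n = 357

Answer: n = 357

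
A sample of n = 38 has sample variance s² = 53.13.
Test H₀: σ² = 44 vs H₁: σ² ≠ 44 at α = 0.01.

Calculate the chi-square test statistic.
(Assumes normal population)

df = n - 1 = 37
χ² = (n-1)s²/σ₀² = 37×53.13/44 = 44.6775
Critical values: χ²_{0.995,37} = 18.586, χ²_{0.005,37} = 62.883
Rejection region: χ² < 18.586 or χ² > 62.883
Decision: fail to reject H₀

Answer: χ² = 44.6775, fail to reject H₀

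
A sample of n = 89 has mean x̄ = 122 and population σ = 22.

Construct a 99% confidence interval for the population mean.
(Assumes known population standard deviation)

Confidence level: 99%, α = 0.01
z_0.005 = 2.576
SE = σ/√n = 22/√89 = 2.3320
Margin of error = 2.576 × 2.3320 = 6.0072
CI: x̄ ± margin = 122 ± 6.0072
CI: (115.9928, 128.0072)

Answer: (115.9928, 128.0072)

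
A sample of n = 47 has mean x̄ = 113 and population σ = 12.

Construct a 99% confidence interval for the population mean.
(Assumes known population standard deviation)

Confidence level: 99%, α = 0.01
z_0.005 = 2.576
SE = σ/√n = 12/√47 = 1.7504
Margin of error = 2.576 × 1.7504 = 4.5090
CI: x̄ ± margin = 113 ± 4.5090
CI: (108.4910, 117.5090)

Answer: (108.4910, 117.5090)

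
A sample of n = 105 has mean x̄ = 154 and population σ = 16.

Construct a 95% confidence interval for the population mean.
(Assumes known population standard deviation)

Confidence level: 95%, α = 0.05
z_0.025 = 1.960
SE = σ/√n = 16/√105 = 1.5614
Margin of error = 1.960 × 1.5614 = 3.0603
CI: x̄ ± margin = 154 ± 3.0603
CI: (150.9397, 157.0603)

Answer: (150.9397, 157.0603)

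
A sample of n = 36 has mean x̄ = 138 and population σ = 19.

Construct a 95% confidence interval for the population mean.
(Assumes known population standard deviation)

Confidence level: 95%, α = 0.05
z_0.025 = 1.960
SE = σ/√n = 19/√36 = 3.1667
Margin of error = 1.960 × 3.1667 = 6.2067
CI: x̄ ± margin = 138 ± 6.2067
CI: (131.7933, 144.2067)

Answer: (131.7933, 144.2067)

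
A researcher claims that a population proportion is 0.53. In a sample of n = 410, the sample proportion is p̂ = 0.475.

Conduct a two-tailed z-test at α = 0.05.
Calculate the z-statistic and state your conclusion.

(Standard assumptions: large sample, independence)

Answer: z = -2.2313, reject H₀

Derivation:
H₀: p = 0.53, H₁: p ≠ 0.53
Standard error: SE = √(p₀(1-p₀)/n) = √(0.53×0.47/410) = 0.024649
z-statistic: z = (p̂ - p₀)/SE = (0.475 - 0.53)/0.024649 = -2.2313
Critical value: z_0.025 = ±1.960
p-value = 0.0257
Decision: reject H₀ at α = 0.05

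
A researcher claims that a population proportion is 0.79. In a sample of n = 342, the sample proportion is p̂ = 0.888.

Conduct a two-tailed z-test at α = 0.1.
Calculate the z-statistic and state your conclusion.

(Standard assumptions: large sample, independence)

H₀: p = 0.79, H₁: p ≠ 0.79
Standard error: SE = √(p₀(1-p₀)/n) = √(0.79×0.21/342) = 0.022025
z-statistic: z = (p̂ - p₀)/SE = (0.888 - 0.79)/0.022025 = 4.4495
Critical value: z_0.05 = ±1.645
p-value < 0.0001
Decision: reject H₀ at α = 0.1

Answer: z = 4.4495, reject H₀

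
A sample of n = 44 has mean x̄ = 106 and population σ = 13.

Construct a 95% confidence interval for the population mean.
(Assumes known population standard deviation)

Answer: (102.1588, 109.8412)

Derivation:
Confidence level: 95%, α = 0.05
z_0.025 = 1.960
SE = σ/√n = 13/√44 = 1.9598
Margin of error = 1.960 × 1.9598 = 3.8412
CI: x̄ ± margin = 106 ± 3.8412
CI: (102.1588, 109.8412)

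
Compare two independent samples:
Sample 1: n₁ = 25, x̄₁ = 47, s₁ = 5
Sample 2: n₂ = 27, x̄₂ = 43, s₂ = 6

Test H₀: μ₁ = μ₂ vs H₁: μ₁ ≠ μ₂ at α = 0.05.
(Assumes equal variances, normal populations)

Answer: t = 2.6001, reject H₀

Derivation:
Pooled variance: s²_p = [24×5² + 26×6²]/(50) = 30.7200
s_p = 5.5426
SE = s_p×√(1/n₁ + 1/n₂) = 5.5426×√(1/25 + 1/27) = 1.5384
t = (x̄₁ - x̄₂)/SE = (47 - 43)/1.5384 = 2.6001
df = 50, t-critical = ±2.009
Decision: reject H₀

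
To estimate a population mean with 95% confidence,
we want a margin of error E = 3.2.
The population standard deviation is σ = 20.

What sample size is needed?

z_0.025 = 1.960
n = (z×σ/E)² = (1.960×20/3.2)²
n = 150.0625
Round up: n = 151

Answer: n = 151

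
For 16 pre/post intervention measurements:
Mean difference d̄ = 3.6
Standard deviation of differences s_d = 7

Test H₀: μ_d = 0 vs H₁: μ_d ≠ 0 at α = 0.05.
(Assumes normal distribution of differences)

df = n - 1 = 15
SE = s_d/√n = 7/√16 = 1.7500
t = d̄/SE = 3.6/1.7500 = 2.0571
Critical value: t_{0.025,15} = ±2.131
p-value ≈ 0.0575
Decision: fail to reject H₀

Answer: t = 2.0571, fail to reject H₀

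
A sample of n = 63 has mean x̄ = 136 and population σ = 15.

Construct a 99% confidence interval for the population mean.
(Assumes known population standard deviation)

Answer: (131.1319, 140.8681)

Derivation:
Confidence level: 99%, α = 0.01
z_0.005 = 2.576
SE = σ/√n = 15/√63 = 1.8898
Margin of error = 2.576 × 1.8898 = 4.8681
CI: x̄ ± margin = 136 ± 4.8681
CI: (131.1319, 140.8681)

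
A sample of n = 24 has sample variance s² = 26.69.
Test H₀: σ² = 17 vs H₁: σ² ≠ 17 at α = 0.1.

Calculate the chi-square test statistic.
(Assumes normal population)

Answer: χ² = 36.1100, reject H₀

Derivation:
df = n - 1 = 23
χ² = (n-1)s²/σ₀² = 23×26.69/17 = 36.1100
Critical values: χ²_{0.95,23} = 13.091, χ²_{0.05,23} = 35.172
Rejection region: χ² < 13.091 or χ² > 35.172
Decision: reject H₀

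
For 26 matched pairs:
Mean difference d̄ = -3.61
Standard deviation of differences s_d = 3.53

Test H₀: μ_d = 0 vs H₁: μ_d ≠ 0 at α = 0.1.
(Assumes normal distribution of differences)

df = n - 1 = 25
SE = s_d/√n = 3.53/√26 = 0.6923
t = d̄/SE = -3.61/0.6923 = -5.2145
Critical value: t_{0.05,25} = ±1.708
p-value < 0.0001
Decision: reject H₀

Answer: t = -5.2145, reject H₀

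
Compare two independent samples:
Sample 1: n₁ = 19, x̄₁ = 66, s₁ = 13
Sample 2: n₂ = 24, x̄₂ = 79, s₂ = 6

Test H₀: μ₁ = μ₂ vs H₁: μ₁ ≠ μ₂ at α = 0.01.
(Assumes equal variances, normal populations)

Answer: t = -4.3574, reject H₀

Derivation:
Pooled variance: s²_p = [18×13² + 23×6²]/(41) = 94.3902
s_p = 9.7155
SE = s_p×√(1/n₁ + 1/n₂) = 9.7155×√(1/19 + 1/24) = 2.9834
t = (x̄₁ - x̄₂)/SE = (66 - 79)/2.9834 = -4.3574
df = 41, t-critical = ±2.701
Decision: reject H₀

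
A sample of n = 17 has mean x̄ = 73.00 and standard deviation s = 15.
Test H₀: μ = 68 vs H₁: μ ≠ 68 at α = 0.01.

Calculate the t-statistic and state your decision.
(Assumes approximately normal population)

Answer: t = 1.3744, fail to reject H₀

Derivation:
df = n - 1 = 16
SE = s/√n = 15/√17 = 3.6380
t = (x̄ - μ₀)/SE = (73.00 - 68)/3.6380 = 1.3744
Critical value: t_{0.005,16} = ±2.921
p-value ≈ 0.1883
Decision: fail to reject H₀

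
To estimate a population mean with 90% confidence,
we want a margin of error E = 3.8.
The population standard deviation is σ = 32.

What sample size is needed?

Answer: n = 192

Derivation:
z_0.05 = 1.645
n = (z×σ/E)² = (1.645×32/3.8)²
n = 191.8954
Round up: n = 192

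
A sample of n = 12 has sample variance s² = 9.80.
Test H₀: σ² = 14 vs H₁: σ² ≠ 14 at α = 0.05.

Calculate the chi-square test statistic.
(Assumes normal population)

df = n - 1 = 11
χ² = (n-1)s²/σ₀² = 11×9.80/14 = 7.7000
Critical values: χ²_{0.975,11} = 3.816, χ²_{0.025,11} = 21.920
Rejection region: χ² < 3.816 or χ² > 21.920
Decision: fail to reject H₀

Answer: χ² = 7.7000, fail to reject H₀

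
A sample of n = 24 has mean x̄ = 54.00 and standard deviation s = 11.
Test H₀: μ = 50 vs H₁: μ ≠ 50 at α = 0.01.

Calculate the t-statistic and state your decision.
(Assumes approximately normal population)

Answer: t = 1.7814, fail to reject H₀

Derivation:
df = n - 1 = 23
SE = s/√n = 11/√24 = 2.2454
t = (x̄ - μ₀)/SE = (54.00 - 50)/2.2454 = 1.7814
Critical value: t_{0.005,23} = ±2.807
p-value ≈ 0.0881
Decision: fail to reject H₀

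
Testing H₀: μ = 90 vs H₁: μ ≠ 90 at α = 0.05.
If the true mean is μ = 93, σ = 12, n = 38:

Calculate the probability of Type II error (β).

Answer: β ≈ 0.6621

Derivation:
SE = σ/√n = 12/√38 = 1.9467
Critical values: μ₀ ± z_0.025×SE = 90 ± 1.960×1.9467
Acceptance region: (86.1845, 93.8155)
Under H₁ (μ = 93): z_high = (93.8155 - 93)/1.9467 = 0.4189, z_low = (86.1845 - 93)/1.9467 = -3.5011
β = P(not reject | H₁) = Φ(0.4189) - Φ(-3.5011) ≈ 0.6621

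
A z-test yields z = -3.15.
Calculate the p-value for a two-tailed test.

For z = -3.15:
p = 2×P(Z > |-3.15|) = 2×(1 - Φ(3.15)) = 0.0016

Answer: p-value ≈ 0.0016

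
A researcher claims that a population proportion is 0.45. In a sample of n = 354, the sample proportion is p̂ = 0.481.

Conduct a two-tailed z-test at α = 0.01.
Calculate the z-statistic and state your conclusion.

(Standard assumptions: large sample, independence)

Answer: z = 1.1724, fail to reject H₀

Derivation:
H₀: p = 0.45, H₁: p ≠ 0.45
Standard error: SE = √(p₀(1-p₀)/n) = √(0.45×0.55/354) = 0.026441
z-statistic: z = (p̂ - p₀)/SE = (0.481 - 0.45)/0.026441 = 1.1724
Critical value: z_0.005 = ±2.576
p-value = 0.2410
Decision: fail to reject H₀ at α = 0.01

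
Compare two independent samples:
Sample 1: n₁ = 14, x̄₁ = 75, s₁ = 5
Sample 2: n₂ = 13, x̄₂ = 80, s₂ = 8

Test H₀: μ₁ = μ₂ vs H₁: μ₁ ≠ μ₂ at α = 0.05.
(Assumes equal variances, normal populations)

Answer: t = -1.9633, fail to reject H₀

Derivation:
Pooled variance: s²_p = [13×5² + 12×8²]/(25) = 43.7200
s_p = 6.6121
SE = s_p×√(1/n₁ + 1/n₂) = 6.6121×√(1/14 + 1/13) = 2.5467
t = (x̄₁ - x̄₂)/SE = (75 - 80)/2.5467 = -1.9633
df = 25, t-critical = ±2.060
Decision: fail to reject H₀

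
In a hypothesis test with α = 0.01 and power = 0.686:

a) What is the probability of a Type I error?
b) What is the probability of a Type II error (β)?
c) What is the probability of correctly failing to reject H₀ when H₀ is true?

a) Type I error probability = α = 0.01
b) Power = P(reject H₀ | H₁ true) = 1 - β = 0.686, so Type II error probability = β = 1 - Power = 0.314
c) P(fail to reject H₀ | H₀ true) = 1 - α = 0.99

Answer: a) 0.01, b) 0.314, c) 0.99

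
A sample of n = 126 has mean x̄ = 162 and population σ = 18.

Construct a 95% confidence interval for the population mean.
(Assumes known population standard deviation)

Answer: (158.8569, 165.1431)

Derivation:
Confidence level: 95%, α = 0.05
z_0.025 = 1.960
SE = σ/√n = 18/√126 = 1.6036
Margin of error = 1.960 × 1.6036 = 3.1431
CI: x̄ ± margin = 162 ± 3.1431
CI: (158.8569, 165.1431)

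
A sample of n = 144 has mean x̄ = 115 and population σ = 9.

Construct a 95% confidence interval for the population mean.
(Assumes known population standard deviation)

Answer: (113.5300, 116.4700)

Derivation:
Confidence level: 95%, α = 0.05
z_0.025 = 1.960
SE = σ/√n = 9/√144 = 0.7500
Margin of error = 1.960 × 0.7500 = 1.4700
CI: x̄ ± margin = 115 ± 1.4700
CI: (113.5300, 116.4700)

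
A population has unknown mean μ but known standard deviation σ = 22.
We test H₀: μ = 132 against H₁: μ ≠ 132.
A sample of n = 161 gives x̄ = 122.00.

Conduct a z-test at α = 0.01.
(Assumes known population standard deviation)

Standard error: SE = σ/√n = 22/√161 = 1.7338
z-statistic: z = (x̄ - μ₀)/SE = (122.00 - 132)/1.7338 = -5.7677
Critical value: ±2.576
p-value < 0.0001
Decision: reject H₀

Answer: z = -5.7677, reject H₀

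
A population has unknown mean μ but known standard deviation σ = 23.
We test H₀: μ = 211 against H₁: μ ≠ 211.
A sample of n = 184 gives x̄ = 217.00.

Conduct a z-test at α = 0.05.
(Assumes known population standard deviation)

Standard error: SE = σ/√n = 23/√184 = 1.6956
z-statistic: z = (x̄ - μ₀)/SE = (217.00 - 211)/1.6956 = 3.5386
Critical value: ±1.960
p-value = 0.0004
Decision: reject H₀

Answer: z = 3.5386, reject H₀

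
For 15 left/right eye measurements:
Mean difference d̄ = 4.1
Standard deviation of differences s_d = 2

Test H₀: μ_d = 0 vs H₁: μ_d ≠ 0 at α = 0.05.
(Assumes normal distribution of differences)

Answer: t = 7.9396, reject H₀

Derivation:
df = n - 1 = 14
SE = s_d/√n = 2/√15 = 0.5164
t = d̄/SE = 4.1/0.5164 = 7.9396
Critical value: t_{0.025,14} = ±2.145
p-value < 0.0001
Decision: reject H₀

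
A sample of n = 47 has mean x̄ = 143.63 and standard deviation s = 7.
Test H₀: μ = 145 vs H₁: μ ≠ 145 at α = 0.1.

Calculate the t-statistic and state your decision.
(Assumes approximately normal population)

Answer: t = -1.3417, fail to reject H₀

Derivation:
df = n - 1 = 46
SE = s/√n = 7/√47 = 1.0211
t = (x̄ - μ₀)/SE = (143.63 - 145)/1.0211 = -1.3417
Critical value: t_{0.05,46} = ±1.679
p-value ≈ 0.1863
Decision: fail to reject H₀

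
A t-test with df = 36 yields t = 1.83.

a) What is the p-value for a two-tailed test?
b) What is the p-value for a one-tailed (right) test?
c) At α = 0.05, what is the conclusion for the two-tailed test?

Using t-distribution with df = 36:
a) Two-tailed: p = 2×P(T > 1.83) = 0.0755
b) One-tailed: p = P(T > 1.83) = 0.0378
c) 0.0755 ≥ 0.05, fail to reject H₀

Answer: a) 0.0755, b) 0.0378, c) fail to reject H₀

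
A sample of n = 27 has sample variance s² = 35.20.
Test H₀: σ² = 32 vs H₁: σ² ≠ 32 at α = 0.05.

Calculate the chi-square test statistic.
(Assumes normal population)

df = n - 1 = 26
χ² = (n-1)s²/σ₀² = 26×35.20/32 = 28.6000
Critical values: χ²_{0.975,26} = 13.844, χ²_{0.025,26} = 41.923
Rejection region: χ² < 13.844 or χ² > 41.923
Decision: fail to reject H₀

Answer: χ² = 28.6000, fail to reject H₀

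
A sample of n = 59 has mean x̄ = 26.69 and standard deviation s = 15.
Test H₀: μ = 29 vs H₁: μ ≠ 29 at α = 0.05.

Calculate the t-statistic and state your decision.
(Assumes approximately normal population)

df = n - 1 = 58
SE = s/√n = 15/√59 = 1.9528
t = (x̄ - μ₀)/SE = (26.69 - 29)/1.9528 = -1.1829
Critical value: t_{0.025,58} = ±2.002
p-value ≈ 0.2417
Decision: fail to reject H₀

Answer: t = -1.1829, fail to reject H₀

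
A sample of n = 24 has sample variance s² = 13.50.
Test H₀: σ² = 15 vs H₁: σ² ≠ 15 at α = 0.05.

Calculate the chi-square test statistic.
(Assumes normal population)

df = n - 1 = 23
χ² = (n-1)s²/σ₀² = 23×13.50/15 = 20.7000
Critical values: χ²_{0.975,23} = 11.689, χ²_{0.025,23} = 38.076
Rejection region: χ² < 11.689 or χ² > 38.076
Decision: fail to reject H₀

Answer: χ² = 20.7000, fail to reject H₀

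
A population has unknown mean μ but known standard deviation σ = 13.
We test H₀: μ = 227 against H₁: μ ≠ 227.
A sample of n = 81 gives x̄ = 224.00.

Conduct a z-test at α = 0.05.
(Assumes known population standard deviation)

Standard error: SE = σ/√n = 13/√81 = 1.4444
z-statistic: z = (x̄ - μ₀)/SE = (224.00 - 227)/1.4444 = -2.0770
Critical value: ±1.960
p-value = 0.0378
Decision: reject H₀

Answer: z = -2.0770, reject H₀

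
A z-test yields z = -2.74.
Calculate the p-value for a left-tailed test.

Answer: p-value ≈ 0.0031

Derivation:
For z = -2.74:
p = P(Z < -2.74) = Φ(-2.74) = 0.0031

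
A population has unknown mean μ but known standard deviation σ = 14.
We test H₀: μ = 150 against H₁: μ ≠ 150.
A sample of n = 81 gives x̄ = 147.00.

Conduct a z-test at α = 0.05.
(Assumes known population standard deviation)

Answer: z = -1.9285, fail to reject H₀

Derivation:
Standard error: SE = σ/√n = 14/√81 = 1.5556
z-statistic: z = (x̄ - μ₀)/SE = (147.00 - 150)/1.5556 = -1.9285
Critical value: ±1.960
p-value = 0.0538
Decision: fail to reject H₀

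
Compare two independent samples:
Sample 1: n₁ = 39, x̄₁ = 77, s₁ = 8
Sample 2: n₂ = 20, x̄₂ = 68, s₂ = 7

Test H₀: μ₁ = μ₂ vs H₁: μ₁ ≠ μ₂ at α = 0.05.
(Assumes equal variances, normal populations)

Pooled variance: s²_p = [38×8² + 19×7²]/(57) = 59.0000
s_p = 7.6811
SE = s_p×√(1/n₁ + 1/n₂) = 7.6811×√(1/39 + 1/20) = 2.1125
t = (x̄₁ - x̄₂)/SE = (77 - 68)/2.1125 = 4.2604
df = 57, t-critical = ±2.002
Decision: reject H₀

Answer: t = 4.2604, reject H₀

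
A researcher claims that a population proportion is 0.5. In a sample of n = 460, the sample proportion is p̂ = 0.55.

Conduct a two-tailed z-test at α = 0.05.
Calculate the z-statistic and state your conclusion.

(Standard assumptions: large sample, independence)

Answer: z = 2.1447, reject H₀

Derivation:
H₀: p = 0.5, H₁: p ≠ 0.5
Standard error: SE = √(p₀(1-p₀)/n) = √(0.5×0.5/460) = 0.023313
z-statistic: z = (p̂ - p₀)/SE = (0.55 - 0.5)/0.023313 = 2.1447
Critical value: z_0.025 = ±1.960
p-value = 0.0320
Decision: reject H₀ at α = 0.05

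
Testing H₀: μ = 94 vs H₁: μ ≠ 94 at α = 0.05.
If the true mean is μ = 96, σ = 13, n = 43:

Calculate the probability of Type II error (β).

Answer: β ≈ 0.8278

Derivation:
SE = σ/√n = 13/√43 = 1.9825
Critical values: μ₀ ± z_0.025×SE = 94 ± 1.960×1.9825
Acceptance region: (90.1143, 97.8857)
Under H₁ (μ = 96): z_high = (97.8857 - 96)/1.9825 = 0.9512, z_low = (90.1143 - 96)/1.9825 = -2.9688
β = P(not reject | H₁) = Φ(0.9512) - Φ(-2.9688) ≈ 0.8278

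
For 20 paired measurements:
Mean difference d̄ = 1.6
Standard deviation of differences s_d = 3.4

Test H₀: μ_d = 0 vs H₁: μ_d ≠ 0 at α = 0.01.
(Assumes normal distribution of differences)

Answer: t = 2.1044, fail to reject H₀

Derivation:
df = n - 1 = 19
SE = s_d/√n = 3.4/√20 = 0.7603
t = d̄/SE = 1.6/0.7603 = 2.1044
Critical value: t_{0.005,19} = ±2.861
p-value ≈ 0.0489
Decision: fail to reject H₀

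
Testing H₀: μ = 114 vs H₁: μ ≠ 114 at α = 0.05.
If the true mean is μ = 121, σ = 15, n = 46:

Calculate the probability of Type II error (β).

SE = σ/√n = 15/√46 = 2.2116
Critical values: μ₀ ± z_0.025×SE = 114 ± 1.960×2.2116
Acceptance region: (109.6653, 118.3347)
Under H₁ (μ = 121): z_high = (118.3347 - 121)/2.2116 = -1.2051, z_low = (109.6653 - 121)/2.2116 = -5.1251
β = P(not reject | H₁) = Φ(-1.2051) - Φ(-5.1251) ≈ 0.1141

Answer: β ≈ 0.1141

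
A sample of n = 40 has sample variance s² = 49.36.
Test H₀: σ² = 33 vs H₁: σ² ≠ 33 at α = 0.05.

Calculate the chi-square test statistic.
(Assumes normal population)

df = n - 1 = 39
χ² = (n-1)s²/σ₀² = 39×49.36/33 = 58.3345
Critical values: χ²_{0.975,39} = 23.654, χ²_{0.025,39} = 58.120
Rejection region: χ² < 23.654 or χ² > 58.120
Decision: reject H₀

Answer: χ² = 58.3345, reject H₀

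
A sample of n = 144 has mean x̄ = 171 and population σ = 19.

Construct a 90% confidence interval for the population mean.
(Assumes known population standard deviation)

Answer: (168.3955, 173.6045)

Derivation:
Confidence level: 90%, α = 0.1
z_0.05 = 1.645
SE = σ/√n = 19/√144 = 1.5833
Margin of error = 1.645 × 1.5833 = 2.6045
CI: x̄ ± margin = 171 ± 2.6045
CI: (168.3955, 173.6045)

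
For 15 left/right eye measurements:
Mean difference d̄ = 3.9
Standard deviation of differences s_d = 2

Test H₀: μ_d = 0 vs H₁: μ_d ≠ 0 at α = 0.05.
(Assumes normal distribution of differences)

Answer: t = 7.5523, reject H₀

Derivation:
df = n - 1 = 14
SE = s_d/√n = 2/√15 = 0.5164
t = d̄/SE = 3.9/0.5164 = 7.5523
Critical value: t_{0.025,14} = ±2.145
p-value < 0.0001
Decision: reject H₀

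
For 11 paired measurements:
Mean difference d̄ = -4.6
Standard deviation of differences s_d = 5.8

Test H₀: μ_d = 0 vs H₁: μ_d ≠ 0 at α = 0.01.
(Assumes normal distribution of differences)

Answer: t = -2.6304, fail to reject H₀

Derivation:
df = n - 1 = 10
SE = s_d/√n = 5.8/√11 = 1.7488
t = d̄/SE = -4.6/1.7488 = -2.6304
Critical value: t_{0.005,10} = ±3.169
p-value ≈ 0.0251
Decision: fail to reject H₀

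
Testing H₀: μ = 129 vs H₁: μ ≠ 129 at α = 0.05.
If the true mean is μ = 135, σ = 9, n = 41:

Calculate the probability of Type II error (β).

SE = σ/√n = 9/√41 = 1.4056
Critical values: μ₀ ± z_0.025×SE = 129 ± 1.960×1.4056
Acceptance region: (126.2450, 131.7550)
Under H₁ (μ = 135): z_high = (131.7550 - 135)/1.4056 = -2.3086, z_low = (126.2450 - 135)/1.4056 = -6.2287
β = P(not reject | H₁) = Φ(-2.3086) - Φ(-6.2287) ≈ 0.0105

Answer: β ≈ 0.0105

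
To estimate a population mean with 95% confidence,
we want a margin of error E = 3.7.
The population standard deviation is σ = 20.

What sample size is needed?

z_0.025 = 1.960
n = (z×σ/E)² = (1.960×20/3.7)²
n = 112.2454
Round up: n = 113

Answer: n = 113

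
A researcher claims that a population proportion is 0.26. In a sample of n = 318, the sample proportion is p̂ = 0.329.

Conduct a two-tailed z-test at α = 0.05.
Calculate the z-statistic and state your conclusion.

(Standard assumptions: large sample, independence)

Answer: z = 2.8052, reject H₀

Derivation:
H₀: p = 0.26, H₁: p ≠ 0.26
Standard error: SE = √(p₀(1-p₀)/n) = √(0.26×0.74/318) = 0.024597
z-statistic: z = (p̂ - p₀)/SE = (0.329 - 0.26)/0.024597 = 2.8052
Critical value: z_0.025 = ±1.960
p-value = 0.0050
Decision: reject H₀ at α = 0.05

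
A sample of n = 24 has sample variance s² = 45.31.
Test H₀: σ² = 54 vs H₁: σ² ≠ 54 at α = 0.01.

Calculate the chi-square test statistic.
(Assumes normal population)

df = n - 1 = 23
χ² = (n-1)s²/σ₀² = 23×45.31/54 = 19.2987
Critical values: χ²_{0.995,23} = 9.260, χ²_{0.005,23} = 44.181
Rejection region: χ² < 9.260 or χ² > 44.181
Decision: fail to reject H₀

Answer: χ² = 19.2987, fail to reject H₀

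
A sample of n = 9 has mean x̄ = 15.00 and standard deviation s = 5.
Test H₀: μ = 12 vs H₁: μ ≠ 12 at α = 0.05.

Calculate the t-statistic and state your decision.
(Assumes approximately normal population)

Answer: t = 1.8000, fail to reject H₀

Derivation:
df = n - 1 = 8
SE = s/√n = 5/√9 = 1.6667
t = (x̄ - μ₀)/SE = (15.00 - 12)/1.6667 = 1.8000
Critical value: t_{0.025,8} = ±2.306
p-value ≈ 0.1096
Decision: fail to reject H₀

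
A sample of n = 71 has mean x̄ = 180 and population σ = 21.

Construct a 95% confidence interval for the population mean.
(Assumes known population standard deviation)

Answer: (175.1153, 184.8847)

Derivation:
Confidence level: 95%, α = 0.05
z_0.025 = 1.960
SE = σ/√n = 21/√71 = 2.4922
Margin of error = 1.960 × 2.4922 = 4.8847
CI: x̄ ± margin = 180 ± 4.8847
CI: (175.1153, 184.8847)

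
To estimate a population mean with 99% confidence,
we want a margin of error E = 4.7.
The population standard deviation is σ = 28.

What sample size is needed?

z_0.005 = 2.576
n = (z×σ/E)² = (2.576×28/4.7)²
n = 235.5115
Round up: n = 236

Answer: n = 236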